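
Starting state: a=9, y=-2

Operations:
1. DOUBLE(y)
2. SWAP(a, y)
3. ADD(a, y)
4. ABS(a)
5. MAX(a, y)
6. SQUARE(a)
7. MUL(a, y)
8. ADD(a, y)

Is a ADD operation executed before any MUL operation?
Yes

First ADD: step 3
First MUL: step 7
Since 3 < 7, ADD comes first.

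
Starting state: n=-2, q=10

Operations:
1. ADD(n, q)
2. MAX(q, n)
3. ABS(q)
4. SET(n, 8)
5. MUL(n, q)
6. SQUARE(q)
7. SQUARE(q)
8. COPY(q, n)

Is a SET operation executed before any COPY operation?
Yes

First SET: step 4
First COPY: step 8
Since 4 < 8, SET comes first.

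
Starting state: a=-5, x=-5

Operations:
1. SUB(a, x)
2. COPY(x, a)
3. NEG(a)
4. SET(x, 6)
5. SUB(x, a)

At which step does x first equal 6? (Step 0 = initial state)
Step 4

Tracing x:
Initial: x = -5
After step 1: x = -5
After step 2: x = 0
After step 3: x = 0
After step 4: x = 6 ← first occurrence
After step 5: x = 6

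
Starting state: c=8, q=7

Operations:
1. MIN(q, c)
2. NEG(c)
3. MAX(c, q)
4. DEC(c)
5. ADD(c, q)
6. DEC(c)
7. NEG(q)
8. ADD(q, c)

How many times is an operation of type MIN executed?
1

Counting MIN operations:
Step 1: MIN(q, c) ← MIN
Total: 1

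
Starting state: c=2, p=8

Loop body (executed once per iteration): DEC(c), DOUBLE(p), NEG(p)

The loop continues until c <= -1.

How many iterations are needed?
3

Tracing iterations:
Initial: c=2, p=8
After iteration 1: c=1, p=-16
After iteration 2: c=0, p=32
After iteration 3: c=-1, p=-64
c <= -1 now holds, so the loop exits after 3 iterations.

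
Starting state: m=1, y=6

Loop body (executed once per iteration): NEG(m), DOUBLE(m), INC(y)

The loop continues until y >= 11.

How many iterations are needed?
5

Tracing iterations:
Initial: m=1, y=6
After iteration 1: m=-2, y=7
After iteration 2: m=4, y=8
After iteration 3: m=-8, y=9
After iteration 4: m=16, y=10
After iteration 5: m=-32, y=11
y >= 11 now holds, so the loop exits after 5 iterations.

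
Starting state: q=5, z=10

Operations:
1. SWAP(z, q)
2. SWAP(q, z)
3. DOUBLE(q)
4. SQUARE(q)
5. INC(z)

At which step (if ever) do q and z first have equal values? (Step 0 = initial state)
Step 3

q and z first become equal after step 3.

Comparing values at each step:
Initial: q=5, z=10
After step 1: q=10, z=5
After step 2: q=5, z=10
After step 3: q=10, z=10 ← equal!
After step 4: q=100, z=10
After step 5: q=100, z=11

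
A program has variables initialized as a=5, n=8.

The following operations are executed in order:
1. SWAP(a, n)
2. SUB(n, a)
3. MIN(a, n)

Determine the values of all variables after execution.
{a: -3, n: -3}

Step-by-step execution:
Initial: a=5, n=8
After step 1 (SWAP(a, n)): a=8, n=5
After step 2 (SUB(n, a)): a=8, n=-3
After step 3 (MIN(a, n)): a=-3, n=-3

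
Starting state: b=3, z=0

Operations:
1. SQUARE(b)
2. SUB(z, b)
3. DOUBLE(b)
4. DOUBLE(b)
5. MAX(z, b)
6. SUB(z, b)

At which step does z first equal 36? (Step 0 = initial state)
Step 5

Tracing z:
Initial: z = 0
After step 1: z = 0
After step 2: z = -9
After step 3: z = -9
After step 4: z = -9
After step 5: z = 36 ← first occurrence
After step 6: z = 0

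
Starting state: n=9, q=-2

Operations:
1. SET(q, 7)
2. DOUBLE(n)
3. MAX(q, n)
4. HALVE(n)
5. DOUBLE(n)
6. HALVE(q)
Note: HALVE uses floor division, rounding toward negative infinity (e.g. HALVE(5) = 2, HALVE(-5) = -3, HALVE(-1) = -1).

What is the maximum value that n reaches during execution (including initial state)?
18

Values of n at each step:
Initial: n = 9
After step 1: n = 9
After step 2: n = 18 ← maximum
After step 3: n = 18
After step 4: n = 9
After step 5: n = 18
After step 6: n = 18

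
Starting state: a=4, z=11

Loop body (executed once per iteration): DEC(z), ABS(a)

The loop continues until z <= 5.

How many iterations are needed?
6

Tracing iterations:
Initial: a=4, z=11
After iteration 1: a=4, z=10
After iteration 2: a=4, z=9
After iteration 3: a=4, z=8
After iteration 4: a=4, z=7
After iteration 5: a=4, z=6
After iteration 6: a=4, z=5
z <= 5 now holds, so the loop exits after 6 iterations.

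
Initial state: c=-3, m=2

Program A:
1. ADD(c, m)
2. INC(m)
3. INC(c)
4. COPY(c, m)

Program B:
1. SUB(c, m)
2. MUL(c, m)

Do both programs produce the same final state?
No

Program A final state: c=3, m=3
Program B final state: c=-10, m=2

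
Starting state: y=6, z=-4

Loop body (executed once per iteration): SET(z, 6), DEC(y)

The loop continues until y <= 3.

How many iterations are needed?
3

Tracing iterations:
Initial: y=6, z=-4
After iteration 1: y=5, z=6
After iteration 2: y=4, z=6
After iteration 3: y=3, z=6
y <= 3 now holds, so the loop exits after 3 iterations.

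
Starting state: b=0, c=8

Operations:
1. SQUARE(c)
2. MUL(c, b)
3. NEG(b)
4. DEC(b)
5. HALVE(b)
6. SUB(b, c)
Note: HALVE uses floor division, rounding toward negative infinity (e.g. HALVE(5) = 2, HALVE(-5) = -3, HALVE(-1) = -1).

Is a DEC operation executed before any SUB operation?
Yes

First DEC: step 4
First SUB: step 6
Since 4 < 6, DEC comes first.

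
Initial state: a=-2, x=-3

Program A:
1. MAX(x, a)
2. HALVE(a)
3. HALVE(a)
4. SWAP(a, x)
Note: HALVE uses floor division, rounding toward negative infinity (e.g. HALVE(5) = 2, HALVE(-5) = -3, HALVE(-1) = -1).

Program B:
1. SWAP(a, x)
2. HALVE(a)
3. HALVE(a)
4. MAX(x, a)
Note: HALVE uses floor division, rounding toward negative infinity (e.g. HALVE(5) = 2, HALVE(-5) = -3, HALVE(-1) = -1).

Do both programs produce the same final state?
No

Program A final state: a=-2, x=-1
Program B final state: a=-1, x=-1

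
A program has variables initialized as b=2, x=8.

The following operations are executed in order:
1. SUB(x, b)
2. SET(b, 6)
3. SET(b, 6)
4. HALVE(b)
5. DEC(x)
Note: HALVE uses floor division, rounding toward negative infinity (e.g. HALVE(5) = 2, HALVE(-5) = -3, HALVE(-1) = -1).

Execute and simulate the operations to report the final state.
{b: 3, x: 5}

Step-by-step execution:
Initial: b=2, x=8
After step 1 (SUB(x, b)): b=2, x=6
After step 2 (SET(b, 6)): b=6, x=6
After step 3 (SET(b, 6)): b=6, x=6
After step 4 (HALVE(b)): b=3, x=6
After step 5 (DEC(x)): b=3, x=5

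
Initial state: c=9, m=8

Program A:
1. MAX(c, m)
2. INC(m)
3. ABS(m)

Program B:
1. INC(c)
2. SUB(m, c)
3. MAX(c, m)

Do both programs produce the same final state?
No

Program A final state: c=9, m=9
Program B final state: c=10, m=-2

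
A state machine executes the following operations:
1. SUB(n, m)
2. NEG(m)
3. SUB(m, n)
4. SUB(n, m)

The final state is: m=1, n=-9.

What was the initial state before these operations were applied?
m=7, n=-1

Working backwards:
Final state: m=1, n=-9
Before step 4 (SUB(n, m)): m=1, n=-8
Before step 3 (SUB(m, n)): m=-7, n=-8
Before step 2 (NEG(m)): m=7, n=-8
Before step 1 (SUB(n, m)): m=7, n=-1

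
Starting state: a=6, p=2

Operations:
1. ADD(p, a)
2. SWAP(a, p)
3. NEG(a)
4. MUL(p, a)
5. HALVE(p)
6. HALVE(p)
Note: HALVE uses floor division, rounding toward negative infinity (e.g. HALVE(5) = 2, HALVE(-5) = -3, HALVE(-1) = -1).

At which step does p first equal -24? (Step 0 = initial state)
Step 5

Tracing p:
Initial: p = 2
After step 1: p = 8
After step 2: p = 6
After step 3: p = 6
After step 4: p = -48
After step 5: p = -24 ← first occurrence
After step 6: p = -12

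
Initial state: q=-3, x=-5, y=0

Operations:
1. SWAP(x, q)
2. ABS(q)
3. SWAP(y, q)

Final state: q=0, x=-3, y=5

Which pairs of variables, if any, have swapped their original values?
None

Comparing initial and final values:
y: 0 → 5
x: -5 → -3
q: -3 → 0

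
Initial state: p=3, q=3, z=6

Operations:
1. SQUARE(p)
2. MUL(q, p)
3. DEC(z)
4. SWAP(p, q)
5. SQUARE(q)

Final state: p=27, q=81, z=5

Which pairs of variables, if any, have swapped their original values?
None

Comparing initial and final values:
q: 3 → 81
p: 3 → 27
z: 6 → 5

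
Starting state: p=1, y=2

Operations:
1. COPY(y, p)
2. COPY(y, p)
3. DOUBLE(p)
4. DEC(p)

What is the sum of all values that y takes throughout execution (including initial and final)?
6

Values of y at each step:
Initial: y = 2
After step 1: y = 1
After step 2: y = 1
After step 3: y = 1
After step 4: y = 1
Sum = 2 + 1 + 1 + 1 + 1 = 6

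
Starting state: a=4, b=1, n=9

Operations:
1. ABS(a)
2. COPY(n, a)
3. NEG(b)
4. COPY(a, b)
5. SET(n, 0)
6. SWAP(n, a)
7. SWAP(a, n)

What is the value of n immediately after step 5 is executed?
n = 0

Tracing n through execution:
Initial: n = 9
After step 1 (ABS(a)): n = 9
After step 2 (COPY(n, a)): n = 4
After step 3 (NEG(b)): n = 4
After step 4 (COPY(a, b)): n = 4
After step 5 (SET(n, 0)): n = 0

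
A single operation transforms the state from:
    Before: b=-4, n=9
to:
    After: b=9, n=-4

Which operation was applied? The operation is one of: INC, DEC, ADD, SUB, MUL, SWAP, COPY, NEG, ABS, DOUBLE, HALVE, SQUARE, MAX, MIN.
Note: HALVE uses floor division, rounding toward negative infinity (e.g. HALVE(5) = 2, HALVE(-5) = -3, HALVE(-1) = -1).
SWAP(b, n)

Analyzing the change:
Before: b=-4, n=9
After: b=9, n=-4
Variable b changed from -4 to 9
Variable n changed from 9 to -4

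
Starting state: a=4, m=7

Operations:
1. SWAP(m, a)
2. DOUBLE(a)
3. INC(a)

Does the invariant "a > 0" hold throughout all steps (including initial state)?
Yes

The invariant holds at every step.

State at each step:
Initial: a=4, m=7
After step 1: a=7, m=4
After step 2: a=14, m=4
After step 3: a=15, m=4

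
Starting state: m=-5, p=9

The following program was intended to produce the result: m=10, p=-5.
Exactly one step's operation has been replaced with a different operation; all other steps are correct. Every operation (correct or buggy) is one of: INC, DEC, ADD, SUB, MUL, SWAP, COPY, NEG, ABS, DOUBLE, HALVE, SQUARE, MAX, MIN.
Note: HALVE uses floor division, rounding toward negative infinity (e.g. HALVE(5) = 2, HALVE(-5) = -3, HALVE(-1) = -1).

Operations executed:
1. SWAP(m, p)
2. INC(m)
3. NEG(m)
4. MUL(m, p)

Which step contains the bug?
Step 4

Trace with buggy code:
Initial: m=-5, p=9
After step 1: m=9, p=-5
After step 2: m=10, p=-5
After step 3: m=-10, p=-5
After step 4: m=50, p=-5
Actual final m=50, p=-5 ≠ expected m=10, p=-5.
Step 4 is the only position where a single-operation replacement can produce the expected result.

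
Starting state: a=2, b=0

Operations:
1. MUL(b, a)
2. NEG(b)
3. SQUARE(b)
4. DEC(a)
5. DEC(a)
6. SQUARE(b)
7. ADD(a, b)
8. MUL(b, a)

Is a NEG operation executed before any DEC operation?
Yes

First NEG: step 2
First DEC: step 4
Since 2 < 4, NEG comes first.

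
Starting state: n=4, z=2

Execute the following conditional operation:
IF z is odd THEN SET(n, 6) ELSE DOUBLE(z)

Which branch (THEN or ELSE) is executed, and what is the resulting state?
Branch: ELSE, Final state: n=4, z=4

Evaluating condition: z is odd
Condition is False, so ELSE branch executes
After DOUBLE(z): n=4, z=4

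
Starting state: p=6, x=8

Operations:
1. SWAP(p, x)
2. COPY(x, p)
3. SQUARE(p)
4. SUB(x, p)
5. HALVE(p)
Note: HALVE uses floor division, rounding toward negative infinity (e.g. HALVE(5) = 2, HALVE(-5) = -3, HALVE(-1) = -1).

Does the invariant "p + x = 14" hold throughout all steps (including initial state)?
No, violated after step 2

The invariant is violated after step 2.

State at each step:
Initial: p=6, x=8
After step 1: p=8, x=6
After step 2: p=8, x=8
After step 3: p=64, x=8
After step 4: p=64, x=-56
After step 5: p=32, x=-56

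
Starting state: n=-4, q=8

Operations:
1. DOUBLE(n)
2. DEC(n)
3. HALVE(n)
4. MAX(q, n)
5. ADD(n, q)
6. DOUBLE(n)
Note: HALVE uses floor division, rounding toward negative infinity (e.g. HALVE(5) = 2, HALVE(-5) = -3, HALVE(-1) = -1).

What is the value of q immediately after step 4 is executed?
q = 8

Tracing q through execution:
Initial: q = 8
After step 1 (DOUBLE(n)): q = 8
After step 2 (DEC(n)): q = 8
After step 3 (HALVE(n)): q = 8
After step 4 (MAX(q, n)): q = 8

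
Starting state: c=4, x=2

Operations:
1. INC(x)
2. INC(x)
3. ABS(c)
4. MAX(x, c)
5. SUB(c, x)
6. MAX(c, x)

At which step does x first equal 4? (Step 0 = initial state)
Step 2

Tracing x:
Initial: x = 2
After step 1: x = 3
After step 2: x = 4 ← first occurrence
After step 3: x = 4
After step 4: x = 4
After step 5: x = 4
After step 6: x = 4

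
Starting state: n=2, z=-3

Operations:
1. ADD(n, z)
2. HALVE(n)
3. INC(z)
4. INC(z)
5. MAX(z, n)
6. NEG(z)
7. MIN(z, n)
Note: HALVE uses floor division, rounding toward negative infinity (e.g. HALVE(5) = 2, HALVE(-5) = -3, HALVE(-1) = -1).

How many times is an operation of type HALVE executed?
1

Counting HALVE operations:
Step 2: HALVE(n) ← HALVE
Total: 1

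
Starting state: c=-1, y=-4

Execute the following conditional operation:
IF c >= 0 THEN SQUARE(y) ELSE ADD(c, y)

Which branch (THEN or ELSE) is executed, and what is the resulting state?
Branch: ELSE, Final state: c=-5, y=-4

Evaluating condition: c >= 0
c = -1
Condition is False, so ELSE branch executes
After ADD(c, y): c=-5, y=-4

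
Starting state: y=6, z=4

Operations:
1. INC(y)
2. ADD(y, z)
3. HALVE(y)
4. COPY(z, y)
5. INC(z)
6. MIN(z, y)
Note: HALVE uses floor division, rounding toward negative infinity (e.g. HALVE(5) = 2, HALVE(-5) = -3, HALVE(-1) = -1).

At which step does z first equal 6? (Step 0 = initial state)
Step 5

Tracing z:
Initial: z = 4
After step 1: z = 4
After step 2: z = 4
After step 3: z = 4
After step 4: z = 5
After step 5: z = 6 ← first occurrence
After step 6: z = 5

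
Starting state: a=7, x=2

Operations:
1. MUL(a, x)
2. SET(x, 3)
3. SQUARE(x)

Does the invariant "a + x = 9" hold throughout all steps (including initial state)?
No, violated after step 1

The invariant is violated after step 1.

State at each step:
Initial: a=7, x=2
After step 1: a=14, x=2
After step 2: a=14, x=3
After step 3: a=14, x=9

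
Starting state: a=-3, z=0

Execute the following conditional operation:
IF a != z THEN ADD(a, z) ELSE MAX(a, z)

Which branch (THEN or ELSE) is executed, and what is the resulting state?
Branch: THEN, Final state: a=-3, z=0

Evaluating condition: a != z
a = -3, z = 0
Condition is True, so THEN branch executes
After ADD(a, z): a=-3, z=0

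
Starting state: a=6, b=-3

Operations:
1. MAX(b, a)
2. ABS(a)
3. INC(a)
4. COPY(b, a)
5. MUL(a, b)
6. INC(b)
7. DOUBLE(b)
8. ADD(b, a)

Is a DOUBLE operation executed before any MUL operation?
No

First DOUBLE: step 7
First MUL: step 5
Since 7 > 5, MUL comes first.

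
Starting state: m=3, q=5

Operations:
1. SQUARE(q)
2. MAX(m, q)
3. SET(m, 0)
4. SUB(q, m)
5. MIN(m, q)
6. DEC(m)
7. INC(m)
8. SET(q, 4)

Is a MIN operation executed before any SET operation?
No

First MIN: step 5
First SET: step 3
Since 5 > 3, SET comes first.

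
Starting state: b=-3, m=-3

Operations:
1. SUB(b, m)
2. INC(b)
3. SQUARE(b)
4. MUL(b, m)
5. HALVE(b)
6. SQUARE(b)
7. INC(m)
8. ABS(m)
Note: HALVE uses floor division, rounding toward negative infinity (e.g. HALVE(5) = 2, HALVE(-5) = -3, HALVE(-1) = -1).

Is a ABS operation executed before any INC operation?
No

First ABS: step 8
First INC: step 2
Since 8 > 2, INC comes first.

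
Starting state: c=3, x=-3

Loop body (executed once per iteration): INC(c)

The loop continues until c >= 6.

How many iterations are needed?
3

Tracing iterations:
Initial: c=3, x=-3
After iteration 1: c=4, x=-3
After iteration 2: c=5, x=-3
After iteration 3: c=6, x=-3
c >= 6 now holds, so the loop exits after 3 iterations.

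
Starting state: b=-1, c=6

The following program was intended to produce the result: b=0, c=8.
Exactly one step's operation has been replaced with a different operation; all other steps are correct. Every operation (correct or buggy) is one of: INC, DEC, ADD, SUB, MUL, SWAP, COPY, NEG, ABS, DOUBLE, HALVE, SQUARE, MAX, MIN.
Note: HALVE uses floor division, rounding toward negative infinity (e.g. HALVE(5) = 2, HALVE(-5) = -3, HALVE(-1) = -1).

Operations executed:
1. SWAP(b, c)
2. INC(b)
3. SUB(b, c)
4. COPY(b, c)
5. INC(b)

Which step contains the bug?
Step 4

Trace with buggy code:
Initial: b=-1, c=6
After step 1: b=6, c=-1
After step 2: b=7, c=-1
After step 3: b=8, c=-1
After step 4: b=-1, c=-1
After step 5: b=0, c=-1
Actual final b=0, c=-1 ≠ expected b=0, c=8.
Step 4 is the only position where a single-operation replacement can produce the expected result.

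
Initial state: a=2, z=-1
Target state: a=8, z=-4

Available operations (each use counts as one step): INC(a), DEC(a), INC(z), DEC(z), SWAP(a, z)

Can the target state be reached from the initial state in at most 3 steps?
No

The target state cannot be reached within 3 steps.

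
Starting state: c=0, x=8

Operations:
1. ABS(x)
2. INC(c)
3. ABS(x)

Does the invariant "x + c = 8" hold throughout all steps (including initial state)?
No, violated after step 2

The invariant is violated after step 2.

State at each step:
Initial: c=0, x=8
After step 1: c=0, x=8
After step 2: c=1, x=8
After step 3: c=1, x=8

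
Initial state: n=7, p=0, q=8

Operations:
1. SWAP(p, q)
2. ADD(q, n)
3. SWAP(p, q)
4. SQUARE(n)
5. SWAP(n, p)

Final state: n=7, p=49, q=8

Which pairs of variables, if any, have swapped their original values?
None

Comparing initial and final values:
n: 7 → 7
p: 0 → 49
q: 8 → 8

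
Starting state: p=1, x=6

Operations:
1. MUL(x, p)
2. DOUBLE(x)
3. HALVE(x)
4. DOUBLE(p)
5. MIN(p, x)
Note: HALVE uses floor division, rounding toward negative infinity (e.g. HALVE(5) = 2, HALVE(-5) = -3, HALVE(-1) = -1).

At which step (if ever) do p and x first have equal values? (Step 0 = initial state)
Never

p and x never become equal during execution.

Comparing values at each step:
Initial: p=1, x=6
After step 1: p=1, x=6
After step 2: p=1, x=12
After step 3: p=1, x=6
After step 4: p=2, x=6
After step 5: p=2, x=6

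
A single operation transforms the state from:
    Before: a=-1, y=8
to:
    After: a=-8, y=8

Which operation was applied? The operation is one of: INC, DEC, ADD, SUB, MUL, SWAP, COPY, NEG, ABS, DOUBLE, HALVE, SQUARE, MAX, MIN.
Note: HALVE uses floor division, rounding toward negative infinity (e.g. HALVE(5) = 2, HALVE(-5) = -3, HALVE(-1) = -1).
MUL(a, y)

Analyzing the change:
Before: a=-1, y=8
After: a=-8, y=8
Variable a changed from -1 to -8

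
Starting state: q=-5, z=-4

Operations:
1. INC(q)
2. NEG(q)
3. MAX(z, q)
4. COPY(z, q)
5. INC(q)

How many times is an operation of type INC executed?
2

Counting INC operations:
Step 1: INC(q) ← INC
Step 5: INC(q) ← INC
Total: 2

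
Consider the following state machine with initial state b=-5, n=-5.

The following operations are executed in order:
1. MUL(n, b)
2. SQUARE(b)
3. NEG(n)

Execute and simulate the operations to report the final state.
{b: 25, n: -25}

Step-by-step execution:
Initial: b=-5, n=-5
After step 1 (MUL(n, b)): b=-5, n=25
After step 2 (SQUARE(b)): b=25, n=25
After step 3 (NEG(n)): b=25, n=-25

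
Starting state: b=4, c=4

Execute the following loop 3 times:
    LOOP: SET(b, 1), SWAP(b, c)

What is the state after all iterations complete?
b=1, c=1

Iteration trace:
Start: b=4, c=4
After iteration 1: b=4, c=1
After iteration 2: b=1, c=1
After iteration 3: b=1, c=1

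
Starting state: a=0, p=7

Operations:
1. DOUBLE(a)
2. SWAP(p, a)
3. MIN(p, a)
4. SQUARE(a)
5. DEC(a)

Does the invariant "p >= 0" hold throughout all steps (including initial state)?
Yes

The invariant holds at every step.

State at each step:
Initial: a=0, p=7
After step 1: a=0, p=7
After step 2: a=7, p=0
After step 3: a=7, p=0
After step 4: a=49, p=0
After step 5: a=48, p=0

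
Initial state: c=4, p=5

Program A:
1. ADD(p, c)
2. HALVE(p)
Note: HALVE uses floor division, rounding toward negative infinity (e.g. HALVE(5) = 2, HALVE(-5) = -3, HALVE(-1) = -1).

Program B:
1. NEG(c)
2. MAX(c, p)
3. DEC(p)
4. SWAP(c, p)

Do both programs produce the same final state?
No

Program A final state: c=4, p=4
Program B final state: c=4, p=5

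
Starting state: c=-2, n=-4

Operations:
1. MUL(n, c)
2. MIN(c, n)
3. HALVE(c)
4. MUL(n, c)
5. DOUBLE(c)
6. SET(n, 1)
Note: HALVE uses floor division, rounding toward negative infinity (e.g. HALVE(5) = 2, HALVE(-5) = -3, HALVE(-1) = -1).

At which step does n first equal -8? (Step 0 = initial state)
Step 4

Tracing n:
Initial: n = -4
After step 1: n = 8
After step 2: n = 8
After step 3: n = 8
After step 4: n = -8 ← first occurrence
After step 5: n = -8
After step 6: n = 1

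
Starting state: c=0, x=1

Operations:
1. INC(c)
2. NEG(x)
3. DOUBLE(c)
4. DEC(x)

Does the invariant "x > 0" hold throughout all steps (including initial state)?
No, violated after step 2

The invariant is violated after step 2.

State at each step:
Initial: c=0, x=1
After step 1: c=1, x=1
After step 2: c=1, x=-1
After step 3: c=2, x=-1
After step 4: c=2, x=-2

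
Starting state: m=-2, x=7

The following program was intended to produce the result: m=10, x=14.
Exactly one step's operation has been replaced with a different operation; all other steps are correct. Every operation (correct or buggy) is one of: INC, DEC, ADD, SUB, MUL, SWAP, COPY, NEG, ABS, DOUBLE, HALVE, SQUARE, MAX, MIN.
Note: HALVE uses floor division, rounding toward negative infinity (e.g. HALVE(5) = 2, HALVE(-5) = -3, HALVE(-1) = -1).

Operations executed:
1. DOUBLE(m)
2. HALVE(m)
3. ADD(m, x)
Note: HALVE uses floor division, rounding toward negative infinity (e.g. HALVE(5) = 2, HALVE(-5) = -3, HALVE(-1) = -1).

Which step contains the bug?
Step 2

Trace with buggy code:
Initial: m=-2, x=7
After step 1: m=-4, x=7
After step 2: m=-2, x=7
After step 3: m=5, x=7
Actual final m=5, x=7 ≠ expected m=10, x=14.
Step 2 is the only position where a single-operation replacement can produce the expected result.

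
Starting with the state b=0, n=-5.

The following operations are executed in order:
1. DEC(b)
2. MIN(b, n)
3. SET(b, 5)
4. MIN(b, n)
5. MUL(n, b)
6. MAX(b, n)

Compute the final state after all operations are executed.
{b: 25, n: 25}

Step-by-step execution:
Initial: b=0, n=-5
After step 1 (DEC(b)): b=-1, n=-5
After step 2 (MIN(b, n)): b=-5, n=-5
After step 3 (SET(b, 5)): b=5, n=-5
After step 4 (MIN(b, n)): b=-5, n=-5
After step 5 (MUL(n, b)): b=-5, n=25
After step 6 (MAX(b, n)): b=25, n=25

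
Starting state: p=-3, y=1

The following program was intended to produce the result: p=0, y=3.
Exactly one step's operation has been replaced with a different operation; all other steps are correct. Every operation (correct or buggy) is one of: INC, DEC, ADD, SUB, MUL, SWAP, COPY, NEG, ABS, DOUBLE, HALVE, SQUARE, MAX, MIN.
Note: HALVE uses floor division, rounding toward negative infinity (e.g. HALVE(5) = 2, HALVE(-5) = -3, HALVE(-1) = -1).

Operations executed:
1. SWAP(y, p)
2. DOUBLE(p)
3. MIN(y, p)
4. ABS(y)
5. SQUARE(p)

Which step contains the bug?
Step 2

Trace with buggy code:
Initial: p=-3, y=1
After step 1: p=1, y=-3
After step 2: p=2, y=-3
After step 3: p=2, y=-3
After step 4: p=2, y=3
After step 5: p=4, y=3
Actual final p=4, y=3 ≠ expected p=0, y=3.
Step 2 is the only position where a single-operation replacement can produce the expected result.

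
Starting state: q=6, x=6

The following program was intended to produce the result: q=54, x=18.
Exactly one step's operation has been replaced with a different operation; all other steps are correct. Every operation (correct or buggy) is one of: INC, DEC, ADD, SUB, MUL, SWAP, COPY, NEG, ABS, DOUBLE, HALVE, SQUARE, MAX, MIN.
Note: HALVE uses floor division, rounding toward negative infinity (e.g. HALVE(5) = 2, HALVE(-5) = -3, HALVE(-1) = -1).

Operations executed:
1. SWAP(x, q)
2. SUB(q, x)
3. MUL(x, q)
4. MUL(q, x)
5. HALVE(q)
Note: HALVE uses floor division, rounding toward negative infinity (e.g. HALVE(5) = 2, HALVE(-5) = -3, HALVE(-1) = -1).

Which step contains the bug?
Step 2

Trace with buggy code:
Initial: q=6, x=6
After step 1: q=6, x=6
After step 2: q=0, x=6
After step 3: q=0, x=0
After step 4: q=0, x=0
After step 5: q=0, x=0
Actual final q=0, x=0 ≠ expected q=54, x=18.
Step 2 is the only position where a single-operation replacement can produce the expected result.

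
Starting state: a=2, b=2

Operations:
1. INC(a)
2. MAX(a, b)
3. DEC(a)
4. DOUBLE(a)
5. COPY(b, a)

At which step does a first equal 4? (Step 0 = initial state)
Step 4

Tracing a:
Initial: a = 2
After step 1: a = 3
After step 2: a = 3
After step 3: a = 2
After step 4: a = 4 ← first occurrence
After step 5: a = 4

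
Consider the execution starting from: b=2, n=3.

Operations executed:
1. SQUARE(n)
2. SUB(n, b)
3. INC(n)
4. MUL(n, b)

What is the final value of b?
b = 2

Tracing execution:
Step 1: SQUARE(n) → b = 2
Step 2: SUB(n, b) → b = 2
Step 3: INC(n) → b = 2
Step 4: MUL(n, b) → b = 2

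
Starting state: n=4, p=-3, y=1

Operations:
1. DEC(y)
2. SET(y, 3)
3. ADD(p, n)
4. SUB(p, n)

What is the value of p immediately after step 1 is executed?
p = -3

Tracing p through execution:
Initial: p = -3
After step 1 (DEC(y)): p = -3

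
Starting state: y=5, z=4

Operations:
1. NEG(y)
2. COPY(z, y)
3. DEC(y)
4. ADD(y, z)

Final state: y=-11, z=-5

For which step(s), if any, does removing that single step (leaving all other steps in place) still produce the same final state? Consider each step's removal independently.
None - removing any single step changes the final result

Testing removal of each single step:
Without step 1: final = y=9, z=5 (different)
Without step 2: final = y=-2, z=4 (different)
Without step 3: final = y=-10, z=-5 (different)
Without step 4: final = y=-6, z=-5 (different)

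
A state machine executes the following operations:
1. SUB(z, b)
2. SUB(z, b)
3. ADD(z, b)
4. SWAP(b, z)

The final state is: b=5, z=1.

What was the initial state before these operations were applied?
b=1, z=6

Working backwards:
Final state: b=5, z=1
Before step 4 (SWAP(b, z)): b=1, z=5
Before step 3 (ADD(z, b)): b=1, z=4
Before step 2 (SUB(z, b)): b=1, z=5
Before step 1 (SUB(z, b)): b=1, z=6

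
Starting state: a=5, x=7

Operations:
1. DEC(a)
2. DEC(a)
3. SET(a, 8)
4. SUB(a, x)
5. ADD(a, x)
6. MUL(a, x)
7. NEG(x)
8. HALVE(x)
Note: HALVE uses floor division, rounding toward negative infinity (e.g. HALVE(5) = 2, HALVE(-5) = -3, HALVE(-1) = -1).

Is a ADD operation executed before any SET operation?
No

First ADD: step 5
First SET: step 3
Since 5 > 3, SET comes first.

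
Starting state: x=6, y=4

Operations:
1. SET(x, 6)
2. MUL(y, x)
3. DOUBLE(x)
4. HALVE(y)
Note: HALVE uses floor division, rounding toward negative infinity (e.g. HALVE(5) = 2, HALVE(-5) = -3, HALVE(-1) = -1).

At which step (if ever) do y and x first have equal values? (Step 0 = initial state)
Step 4

y and x first become equal after step 4.

Comparing values at each step:
Initial: y=4, x=6
After step 1: y=4, x=6
After step 2: y=24, x=6
After step 3: y=24, x=12
After step 4: y=12, x=12 ← equal!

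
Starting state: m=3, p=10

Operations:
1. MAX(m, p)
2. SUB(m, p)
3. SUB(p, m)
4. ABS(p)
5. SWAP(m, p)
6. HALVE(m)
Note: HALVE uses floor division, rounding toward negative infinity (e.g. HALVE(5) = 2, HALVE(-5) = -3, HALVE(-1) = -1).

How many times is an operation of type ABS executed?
1

Counting ABS operations:
Step 4: ABS(p) ← ABS
Total: 1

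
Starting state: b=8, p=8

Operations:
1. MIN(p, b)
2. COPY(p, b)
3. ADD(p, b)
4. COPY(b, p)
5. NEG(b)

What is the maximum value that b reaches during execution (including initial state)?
16

Values of b at each step:
Initial: b = 8
After step 1: b = 8
After step 2: b = 8
After step 3: b = 8
After step 4: b = 16 ← maximum
After step 5: b = -16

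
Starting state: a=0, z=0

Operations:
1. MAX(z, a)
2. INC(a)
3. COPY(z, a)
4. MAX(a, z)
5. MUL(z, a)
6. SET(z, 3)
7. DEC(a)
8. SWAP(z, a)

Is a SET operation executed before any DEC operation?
Yes

First SET: step 6
First DEC: step 7
Since 6 < 7, SET comes first.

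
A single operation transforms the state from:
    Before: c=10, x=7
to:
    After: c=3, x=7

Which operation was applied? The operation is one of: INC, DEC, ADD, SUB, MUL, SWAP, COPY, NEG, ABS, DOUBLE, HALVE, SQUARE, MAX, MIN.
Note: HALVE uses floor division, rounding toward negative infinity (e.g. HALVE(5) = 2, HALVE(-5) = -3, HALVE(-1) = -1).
SUB(c, x)

Analyzing the change:
Before: c=10, x=7
After: c=3, x=7
Variable c changed from 10 to 3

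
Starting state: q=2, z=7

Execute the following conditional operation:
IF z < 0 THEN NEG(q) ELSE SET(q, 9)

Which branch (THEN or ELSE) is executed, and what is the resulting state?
Branch: ELSE, Final state: q=9, z=7

Evaluating condition: z < 0
z = 7
Condition is False, so ELSE branch executes
After SET(q, 9): q=9, z=7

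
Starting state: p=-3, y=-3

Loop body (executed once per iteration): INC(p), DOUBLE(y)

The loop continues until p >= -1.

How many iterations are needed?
2

Tracing iterations:
Initial: p=-3, y=-3
After iteration 1: p=-2, y=-6
After iteration 2: p=-1, y=-12
p >= -1 now holds, so the loop exits after 2 iterations.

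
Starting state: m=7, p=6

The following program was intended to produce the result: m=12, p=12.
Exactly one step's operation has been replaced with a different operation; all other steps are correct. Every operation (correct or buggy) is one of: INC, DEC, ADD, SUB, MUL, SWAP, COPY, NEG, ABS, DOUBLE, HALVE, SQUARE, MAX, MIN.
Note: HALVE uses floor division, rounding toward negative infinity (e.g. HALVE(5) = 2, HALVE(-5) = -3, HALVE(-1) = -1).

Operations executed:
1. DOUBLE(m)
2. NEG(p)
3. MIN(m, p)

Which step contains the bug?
Step 2

Trace with buggy code:
Initial: m=7, p=6
After step 1: m=14, p=6
After step 2: m=14, p=-6
After step 3: m=-6, p=-6
Actual final m=-6, p=-6 ≠ expected m=12, p=12.
Step 2 is the only position where a single-operation replacement can produce the expected result.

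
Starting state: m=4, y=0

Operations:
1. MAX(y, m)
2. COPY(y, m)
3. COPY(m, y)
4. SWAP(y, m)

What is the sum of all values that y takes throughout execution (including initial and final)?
16

Values of y at each step:
Initial: y = 0
After step 1: y = 4
After step 2: y = 4
After step 3: y = 4
After step 4: y = 4
Sum = 0 + 4 + 4 + 4 + 4 = 16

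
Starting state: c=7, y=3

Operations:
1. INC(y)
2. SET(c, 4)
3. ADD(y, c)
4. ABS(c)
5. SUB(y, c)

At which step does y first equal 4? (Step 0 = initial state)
Step 1

Tracing y:
Initial: y = 3
After step 1: y = 4 ← first occurrence
After step 2: y = 4
After step 3: y = 8
After step 4: y = 8
After step 5: y = 4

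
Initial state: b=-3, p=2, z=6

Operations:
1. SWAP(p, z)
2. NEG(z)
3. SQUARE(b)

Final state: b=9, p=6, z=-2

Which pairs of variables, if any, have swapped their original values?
None

Comparing initial and final values:
z: 6 → -2
p: 2 → 6
b: -3 → 9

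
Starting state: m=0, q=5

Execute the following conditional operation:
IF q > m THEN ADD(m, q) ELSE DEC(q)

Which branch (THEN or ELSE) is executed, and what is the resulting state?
Branch: THEN, Final state: m=5, q=5

Evaluating condition: q > m
q = 5, m = 0
Condition is True, so THEN branch executes
After ADD(m, q): m=5, q=5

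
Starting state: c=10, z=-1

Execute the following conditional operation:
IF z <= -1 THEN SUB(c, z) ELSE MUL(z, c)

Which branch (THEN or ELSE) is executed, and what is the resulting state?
Branch: THEN, Final state: c=11, z=-1

Evaluating condition: z <= -1
z = -1
Condition is True, so THEN branch executes
After SUB(c, z): c=11, z=-1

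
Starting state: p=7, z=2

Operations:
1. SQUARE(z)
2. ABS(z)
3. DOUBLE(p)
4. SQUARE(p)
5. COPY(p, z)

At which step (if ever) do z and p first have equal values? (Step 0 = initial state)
Step 5

z and p first become equal after step 5.

Comparing values at each step:
Initial: z=2, p=7
After step 1: z=4, p=7
After step 2: z=4, p=7
After step 3: z=4, p=14
After step 4: z=4, p=196
After step 5: z=4, p=4 ← equal!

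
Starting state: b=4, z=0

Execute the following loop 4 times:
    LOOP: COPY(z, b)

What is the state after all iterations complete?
b=4, z=4

Iteration trace:
Start: b=4, z=0
After iteration 1: b=4, z=4
After iteration 2: b=4, z=4
After iteration 3: b=4, z=4
After iteration 4: b=4, z=4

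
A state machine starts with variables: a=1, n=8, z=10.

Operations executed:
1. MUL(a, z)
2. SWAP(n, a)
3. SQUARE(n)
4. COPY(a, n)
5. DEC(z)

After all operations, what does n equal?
n = 100

Tracing execution:
Step 1: MUL(a, z) → n = 8
Step 2: SWAP(n, a) → n = 10
Step 3: SQUARE(n) → n = 100
Step 4: COPY(a, n) → n = 100
Step 5: DEC(z) → n = 100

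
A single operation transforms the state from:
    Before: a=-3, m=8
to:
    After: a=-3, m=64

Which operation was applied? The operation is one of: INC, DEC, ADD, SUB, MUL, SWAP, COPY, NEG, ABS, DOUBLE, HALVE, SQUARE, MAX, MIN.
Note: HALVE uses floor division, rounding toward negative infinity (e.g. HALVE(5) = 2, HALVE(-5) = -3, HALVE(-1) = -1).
SQUARE(m)

Analyzing the change:
Before: a=-3, m=8
After: a=-3, m=64
Variable m changed from 8 to 64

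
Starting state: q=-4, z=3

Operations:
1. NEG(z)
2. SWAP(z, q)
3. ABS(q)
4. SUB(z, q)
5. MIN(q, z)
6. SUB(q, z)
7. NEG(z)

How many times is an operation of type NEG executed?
2

Counting NEG operations:
Step 1: NEG(z) ← NEG
Step 7: NEG(z) ← NEG
Total: 2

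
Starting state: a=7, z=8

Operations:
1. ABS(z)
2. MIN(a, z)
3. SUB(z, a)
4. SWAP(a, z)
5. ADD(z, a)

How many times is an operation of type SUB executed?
1

Counting SUB operations:
Step 3: SUB(z, a) ← SUB
Total: 1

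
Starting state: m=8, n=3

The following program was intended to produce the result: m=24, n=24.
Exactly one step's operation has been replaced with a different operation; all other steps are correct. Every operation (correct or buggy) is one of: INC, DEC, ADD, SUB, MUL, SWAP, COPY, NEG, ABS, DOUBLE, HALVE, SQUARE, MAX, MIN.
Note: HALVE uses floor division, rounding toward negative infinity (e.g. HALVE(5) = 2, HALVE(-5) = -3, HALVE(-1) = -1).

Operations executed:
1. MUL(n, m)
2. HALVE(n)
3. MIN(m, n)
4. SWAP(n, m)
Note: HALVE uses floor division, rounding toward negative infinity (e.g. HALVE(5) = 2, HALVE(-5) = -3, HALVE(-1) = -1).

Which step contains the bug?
Step 2

Trace with buggy code:
Initial: m=8, n=3
After step 1: m=8, n=24
After step 2: m=8, n=12
After step 3: m=8, n=12
After step 4: m=12, n=8
Actual final m=12, n=8 ≠ expected m=24, n=24.
Step 2 is the only position where a single-operation replacement can produce the expected result.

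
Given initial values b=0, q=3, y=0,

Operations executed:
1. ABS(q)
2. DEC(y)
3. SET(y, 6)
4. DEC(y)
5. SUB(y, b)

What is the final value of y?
y = 5

Tracing execution:
Step 1: ABS(q) → y = 0
Step 2: DEC(y) → y = -1
Step 3: SET(y, 6) → y = 6
Step 4: DEC(y) → y = 5
Step 5: SUB(y, b) → y = 5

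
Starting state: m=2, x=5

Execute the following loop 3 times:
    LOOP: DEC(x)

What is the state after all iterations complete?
m=2, x=2

Iteration trace:
Start: m=2, x=5
After iteration 1: m=2, x=4
After iteration 2: m=2, x=3
After iteration 3: m=2, x=2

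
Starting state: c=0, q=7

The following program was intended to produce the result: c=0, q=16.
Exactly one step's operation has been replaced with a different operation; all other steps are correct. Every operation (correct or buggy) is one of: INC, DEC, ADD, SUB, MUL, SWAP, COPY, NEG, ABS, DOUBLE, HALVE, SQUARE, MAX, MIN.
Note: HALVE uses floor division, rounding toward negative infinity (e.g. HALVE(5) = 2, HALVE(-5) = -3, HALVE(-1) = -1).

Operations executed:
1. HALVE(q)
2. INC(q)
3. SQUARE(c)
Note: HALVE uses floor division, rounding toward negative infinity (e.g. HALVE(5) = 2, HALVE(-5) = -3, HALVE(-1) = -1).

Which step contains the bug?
Step 3

Trace with buggy code:
Initial: c=0, q=7
After step 1: c=0, q=3
After step 2: c=0, q=4
After step 3: c=0, q=4
Actual final c=0, q=4 ≠ expected c=0, q=16.
Step 3 is the only position where a single-operation replacement can produce the expected result.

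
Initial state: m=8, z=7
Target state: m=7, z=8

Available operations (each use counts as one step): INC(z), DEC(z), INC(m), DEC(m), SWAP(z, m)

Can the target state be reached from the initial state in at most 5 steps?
Yes

Path (1 step): SWAP(z, m)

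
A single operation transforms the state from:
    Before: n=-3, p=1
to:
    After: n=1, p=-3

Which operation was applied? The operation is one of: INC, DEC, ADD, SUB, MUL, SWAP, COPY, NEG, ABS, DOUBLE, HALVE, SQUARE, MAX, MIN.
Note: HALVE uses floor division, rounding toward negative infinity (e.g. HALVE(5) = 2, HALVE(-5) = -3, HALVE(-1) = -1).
SWAP(p, n)

Analyzing the change:
Before: n=-3, p=1
After: n=1, p=-3
Variable p changed from 1 to -3
Variable n changed from -3 to 1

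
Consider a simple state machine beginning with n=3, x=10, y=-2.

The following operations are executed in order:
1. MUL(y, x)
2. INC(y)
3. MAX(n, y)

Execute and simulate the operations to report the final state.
{n: 3, x: 10, y: -19}

Step-by-step execution:
Initial: n=3, x=10, y=-2
After step 1 (MUL(y, x)): n=3, x=10, y=-20
After step 2 (INC(y)): n=3, x=10, y=-19
After step 3 (MAX(n, y)): n=3, x=10, y=-19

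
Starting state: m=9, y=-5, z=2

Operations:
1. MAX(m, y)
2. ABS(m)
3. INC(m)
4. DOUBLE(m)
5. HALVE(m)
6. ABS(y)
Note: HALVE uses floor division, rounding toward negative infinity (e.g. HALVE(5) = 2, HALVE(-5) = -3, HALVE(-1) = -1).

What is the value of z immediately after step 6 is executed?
z = 2

Tracing z through execution:
Initial: z = 2
After step 1 (MAX(m, y)): z = 2
After step 2 (ABS(m)): z = 2
After step 3 (INC(m)): z = 2
After step 4 (DOUBLE(m)): z = 2
After step 5 (HALVE(m)): z = 2
After step 6 (ABS(y)): z = 2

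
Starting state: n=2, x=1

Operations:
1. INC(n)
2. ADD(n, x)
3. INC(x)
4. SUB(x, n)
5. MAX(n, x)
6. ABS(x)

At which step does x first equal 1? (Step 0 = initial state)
Step 0

Tracing x:
Initial: x = 1 ← first occurrence
After step 1: x = 1
After step 2: x = 1
After step 3: x = 2
After step 4: x = -2
After step 5: x = -2
After step 6: x = 2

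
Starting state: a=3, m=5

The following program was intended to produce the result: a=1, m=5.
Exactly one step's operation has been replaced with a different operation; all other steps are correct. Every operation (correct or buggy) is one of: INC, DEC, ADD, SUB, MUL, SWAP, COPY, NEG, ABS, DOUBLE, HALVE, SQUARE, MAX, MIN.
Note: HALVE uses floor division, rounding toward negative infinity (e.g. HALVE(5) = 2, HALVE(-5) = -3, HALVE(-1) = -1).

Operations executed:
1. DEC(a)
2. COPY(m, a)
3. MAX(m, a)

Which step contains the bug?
Step 2

Trace with buggy code:
Initial: a=3, m=5
After step 1: a=2, m=5
After step 2: a=2, m=2
After step 3: a=2, m=2
Actual final a=2, m=2 ≠ expected a=1, m=5.
Step 2 is the only position where a single-operation replacement can produce the expected result.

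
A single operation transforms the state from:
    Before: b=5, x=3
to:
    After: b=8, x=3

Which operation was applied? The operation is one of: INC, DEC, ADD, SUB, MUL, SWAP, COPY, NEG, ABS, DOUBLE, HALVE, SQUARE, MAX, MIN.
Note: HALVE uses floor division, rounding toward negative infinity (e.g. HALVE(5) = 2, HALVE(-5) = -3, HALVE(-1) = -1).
ADD(b, x)

Analyzing the change:
Before: b=5, x=3
After: b=8, x=3
Variable b changed from 5 to 8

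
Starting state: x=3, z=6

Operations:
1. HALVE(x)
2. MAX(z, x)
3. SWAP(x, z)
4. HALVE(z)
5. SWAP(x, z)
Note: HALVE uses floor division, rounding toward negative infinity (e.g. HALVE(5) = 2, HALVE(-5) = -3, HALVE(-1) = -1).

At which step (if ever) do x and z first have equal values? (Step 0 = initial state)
Never

x and z never become equal during execution.

Comparing values at each step:
Initial: x=3, z=6
After step 1: x=1, z=6
After step 2: x=1, z=6
After step 3: x=6, z=1
After step 4: x=6, z=0
After step 5: x=0, z=6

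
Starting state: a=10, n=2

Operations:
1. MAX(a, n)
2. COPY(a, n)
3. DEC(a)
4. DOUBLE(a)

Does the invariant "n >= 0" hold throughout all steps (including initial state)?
Yes

The invariant holds at every step.

State at each step:
Initial: a=10, n=2
After step 1: a=10, n=2
After step 2: a=2, n=2
After step 3: a=1, n=2
After step 4: a=2, n=2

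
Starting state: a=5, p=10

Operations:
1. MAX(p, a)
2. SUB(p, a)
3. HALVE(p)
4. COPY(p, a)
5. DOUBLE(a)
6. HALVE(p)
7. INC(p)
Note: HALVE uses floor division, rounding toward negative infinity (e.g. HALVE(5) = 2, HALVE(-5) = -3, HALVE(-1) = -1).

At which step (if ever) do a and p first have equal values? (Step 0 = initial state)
Step 2

a and p first become equal after step 2.

Comparing values at each step:
Initial: a=5, p=10
After step 1: a=5, p=10
After step 2: a=5, p=5 ← equal!
After step 3: a=5, p=2
After step 4: a=5, p=5 ← equal!
After step 5: a=10, p=5
After step 6: a=10, p=2
After step 7: a=10, p=3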